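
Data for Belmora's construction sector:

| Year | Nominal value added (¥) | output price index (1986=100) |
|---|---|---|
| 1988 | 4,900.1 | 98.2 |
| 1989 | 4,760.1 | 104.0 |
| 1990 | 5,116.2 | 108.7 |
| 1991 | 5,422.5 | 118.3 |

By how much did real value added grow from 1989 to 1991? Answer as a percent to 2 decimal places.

0.15%

Real value added 1989 = 4760.1/1.040 = 4577.02.
Real value added 1991 = 5422.5/1.183 = 4583.69.
Change = 4583.69/4577.02 − 1 = 0.0015.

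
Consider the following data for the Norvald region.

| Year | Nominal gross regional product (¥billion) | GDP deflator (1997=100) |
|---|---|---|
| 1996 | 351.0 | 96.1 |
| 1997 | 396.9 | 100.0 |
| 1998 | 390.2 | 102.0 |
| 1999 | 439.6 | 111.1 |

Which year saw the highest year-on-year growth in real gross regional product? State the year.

1997: real = 396.9/1.000 = 396.90; growth vs 1996 (365.24) = 8.67%.
1998: real = 390.2/1.020 = 382.55; growth vs 1997 (396.90) = -3.62%.
1999: real = 439.6/1.111 = 395.68; growth vs 1998 (382.55) = 3.43%.

1997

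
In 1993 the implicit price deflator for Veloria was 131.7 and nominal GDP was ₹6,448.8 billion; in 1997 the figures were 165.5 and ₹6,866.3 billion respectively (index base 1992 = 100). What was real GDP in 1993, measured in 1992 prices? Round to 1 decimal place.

Real GDP = Nominal / (implicit price deflator/100) = 6448.8 / 1.317 = 4896.58.

₹4,896.6 billion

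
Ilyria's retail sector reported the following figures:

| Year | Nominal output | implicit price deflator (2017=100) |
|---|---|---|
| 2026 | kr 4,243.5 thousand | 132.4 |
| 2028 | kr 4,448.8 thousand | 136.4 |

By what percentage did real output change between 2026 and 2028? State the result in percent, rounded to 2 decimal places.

1.76%

Deflate each year: 2026 → 4243.5/1.324 = 3205.06; 2028 → 4448.8/1.364 = 3261.58.
So real output changed by 3261.58/3205.06 − 1 = 0.0176, i.e. 1.76%.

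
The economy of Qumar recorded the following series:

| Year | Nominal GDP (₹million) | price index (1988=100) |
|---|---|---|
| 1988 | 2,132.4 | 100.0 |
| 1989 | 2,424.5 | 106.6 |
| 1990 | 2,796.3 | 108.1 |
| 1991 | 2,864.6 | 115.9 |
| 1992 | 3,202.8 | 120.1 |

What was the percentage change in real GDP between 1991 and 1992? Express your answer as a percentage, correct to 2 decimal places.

Real GDP 1991 = 2864.6/1.159 = 2471.61.
Real GDP 1992 = 3202.8/1.201 = 2666.78.
Change = 2666.78/2471.61 − 1 = 0.0790.

7.90%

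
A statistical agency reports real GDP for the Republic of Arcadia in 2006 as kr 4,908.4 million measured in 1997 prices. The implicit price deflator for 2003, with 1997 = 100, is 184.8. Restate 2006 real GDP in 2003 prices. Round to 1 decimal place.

Real GDP in 2003 prices = Real GDP in 1997 prices × (P_2003/P_1997) = 4908.4 × 1.848 = 9070.72.

kr 9,070.7 million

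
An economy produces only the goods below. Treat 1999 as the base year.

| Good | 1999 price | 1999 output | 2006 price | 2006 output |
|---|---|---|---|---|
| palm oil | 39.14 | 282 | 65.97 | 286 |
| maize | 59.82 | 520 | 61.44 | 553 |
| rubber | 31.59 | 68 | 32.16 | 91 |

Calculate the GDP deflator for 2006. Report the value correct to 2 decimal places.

118.28

Nominal GDP 2006 = 65.97·286 + 61.44·553 + 32.16·91 = 55770.30.
Real GDP 2006 (at 1999 prices) = 39.14·286 + 59.82·553 + 31.59·91 = 47149.19.
Deflator = Nominal/Real × 100 = 55770.30/47149.19 × 100 = 118.285.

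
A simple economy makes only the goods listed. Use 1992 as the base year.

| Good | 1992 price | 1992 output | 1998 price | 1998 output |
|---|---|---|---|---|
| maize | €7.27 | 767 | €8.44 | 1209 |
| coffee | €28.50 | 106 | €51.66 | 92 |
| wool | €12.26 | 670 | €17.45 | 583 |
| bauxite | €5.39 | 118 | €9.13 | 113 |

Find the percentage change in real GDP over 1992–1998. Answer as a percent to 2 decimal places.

Real GDP 1992 = Nominal GDP 1992 = 7.27·767 + 28.50·106 + 12.26·670 + 5.39·118 = 17447.31.
Real GDP 1998 (at 1992 prices) = 7.27·1209 + 28.50·92 + 12.26·583 + 5.39·113 = 19168.08.
Real growth = 19168.08/17447.31 − 1 = 0.0986.

9.86%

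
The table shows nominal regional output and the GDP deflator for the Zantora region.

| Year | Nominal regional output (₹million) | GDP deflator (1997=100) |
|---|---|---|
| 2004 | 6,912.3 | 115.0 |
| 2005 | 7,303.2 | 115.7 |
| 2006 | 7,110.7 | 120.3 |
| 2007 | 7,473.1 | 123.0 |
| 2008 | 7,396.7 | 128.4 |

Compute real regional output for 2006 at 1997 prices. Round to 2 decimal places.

Real regional output 2006 = 7110.7 / 1.203 = 5910.81.

₹5,910.81 million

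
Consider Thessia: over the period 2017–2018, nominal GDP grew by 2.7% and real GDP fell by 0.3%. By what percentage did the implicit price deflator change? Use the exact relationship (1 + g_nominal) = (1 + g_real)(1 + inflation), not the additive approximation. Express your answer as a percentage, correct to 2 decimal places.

(1 + g_nom) = (1 + g_real)(1 + π), so π = 1.0270 / 0.9970 − 1 = 0.03009.

3.01%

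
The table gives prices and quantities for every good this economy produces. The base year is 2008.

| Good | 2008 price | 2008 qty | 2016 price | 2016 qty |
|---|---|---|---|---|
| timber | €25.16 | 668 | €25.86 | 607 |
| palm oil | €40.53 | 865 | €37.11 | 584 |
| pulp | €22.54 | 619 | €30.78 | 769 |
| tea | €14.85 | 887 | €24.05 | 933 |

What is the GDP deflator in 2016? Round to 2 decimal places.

Nominal GDP 2016 = 25.86·607 + 37.11·584 + 30.78·769 + 24.05·933 = 83477.73.
Real GDP 2016 (at 2008 prices) = 25.16·607 + 40.53·584 + 22.54·769 + 14.85·933 = 70129.95.
Deflator = Nominal/Real × 100 = 83477.73/70129.95 × 100 = 119.033.

119.03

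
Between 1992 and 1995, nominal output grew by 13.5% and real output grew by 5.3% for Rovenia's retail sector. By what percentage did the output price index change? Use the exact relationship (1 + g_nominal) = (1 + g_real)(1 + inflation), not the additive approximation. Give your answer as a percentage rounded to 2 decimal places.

(1 + g_nom) = (1 + g_real)(1 + π), so π = 1.1350 / 1.0530 − 1 = 0.07787.

7.79%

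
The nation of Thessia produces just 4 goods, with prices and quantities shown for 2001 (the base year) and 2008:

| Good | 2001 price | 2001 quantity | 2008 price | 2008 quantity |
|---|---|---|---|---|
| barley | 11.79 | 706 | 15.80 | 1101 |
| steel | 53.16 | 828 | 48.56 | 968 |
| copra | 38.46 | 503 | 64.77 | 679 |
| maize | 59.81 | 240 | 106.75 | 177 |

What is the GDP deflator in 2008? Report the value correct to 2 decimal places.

125.84

Nominal GDP 2008 = 15.80·1101 + 48.56·968 + 64.77·679 + 106.75·177 = 127275.46.
Real GDP 2008 (at 2001 prices) = 11.79·1101 + 53.16·968 + 38.46·679 + 59.81·177 = 101140.38.
Deflator = Nominal/Real × 100 = 127275.46/101140.38 × 100 = 125.840.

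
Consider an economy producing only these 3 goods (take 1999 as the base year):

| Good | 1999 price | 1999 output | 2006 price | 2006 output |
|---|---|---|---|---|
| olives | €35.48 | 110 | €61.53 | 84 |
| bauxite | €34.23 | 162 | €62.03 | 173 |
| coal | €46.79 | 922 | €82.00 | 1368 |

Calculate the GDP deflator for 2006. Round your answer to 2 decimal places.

Nominal GDP 2006 = 61.53·84 + 62.03·173 + 82.00·1368 = 128075.71.
Real GDP 2006 (at 1999 prices) = 35.48·84 + 34.23·173 + 46.79·1368 = 72910.83.
Deflator = Nominal/Real × 100 = 128075.71/72910.83 × 100 = 175.661.

175.66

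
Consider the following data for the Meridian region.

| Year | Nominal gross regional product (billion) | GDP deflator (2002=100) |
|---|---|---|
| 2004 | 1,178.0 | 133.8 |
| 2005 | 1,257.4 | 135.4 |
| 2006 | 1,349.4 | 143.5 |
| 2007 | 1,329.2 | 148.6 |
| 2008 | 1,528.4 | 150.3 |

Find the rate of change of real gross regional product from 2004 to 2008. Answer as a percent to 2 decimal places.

15.50%

Real gross regional product 2004 = 1178.0/1.338 = 880.42.
Real gross regional product 2008 = 1528.4/1.503 = 1016.90.
Change = 1016.90/880.42 − 1 = 0.1550.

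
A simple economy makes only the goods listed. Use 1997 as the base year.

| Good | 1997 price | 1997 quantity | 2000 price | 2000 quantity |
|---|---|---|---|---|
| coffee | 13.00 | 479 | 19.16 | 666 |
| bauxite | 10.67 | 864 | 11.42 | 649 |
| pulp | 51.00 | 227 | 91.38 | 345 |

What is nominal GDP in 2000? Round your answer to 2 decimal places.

Nominal GDP 2000 = Σ (p_2000 × q_2000) = 19.16·666 + 11.42·649 + 91.38·345 = 51698.24.

51698.24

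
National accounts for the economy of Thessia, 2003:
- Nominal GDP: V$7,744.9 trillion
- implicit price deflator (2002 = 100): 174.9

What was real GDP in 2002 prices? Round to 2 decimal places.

V$4,428.19 trillion

Real GDP = Nominal / (implicit price deflator/100) = 7744.9 / 1.749 = 4428.19.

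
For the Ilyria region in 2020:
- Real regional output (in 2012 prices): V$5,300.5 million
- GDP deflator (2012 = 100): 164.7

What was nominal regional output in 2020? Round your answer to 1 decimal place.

V$8,729.9 million

Nominal regional output = Real × (GDP deflator/100) = 5300.5 × 1.647 = 8729.92.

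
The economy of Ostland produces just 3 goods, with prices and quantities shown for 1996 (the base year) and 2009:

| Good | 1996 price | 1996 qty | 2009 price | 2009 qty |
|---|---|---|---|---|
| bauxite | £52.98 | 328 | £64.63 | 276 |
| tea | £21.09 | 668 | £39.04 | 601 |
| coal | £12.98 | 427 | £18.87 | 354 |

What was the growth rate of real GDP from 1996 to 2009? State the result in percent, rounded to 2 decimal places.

Real GDP 1996 = Nominal GDP 1996 = 52.98·328 + 21.09·668 + 12.98·427 = 37008.02.
Real GDP 2009 (at 1996 prices) = 52.98·276 + 21.09·601 + 12.98·354 = 31892.49.
Real growth = 31892.49/37008.02 − 1 = -0.1382.

-13.82%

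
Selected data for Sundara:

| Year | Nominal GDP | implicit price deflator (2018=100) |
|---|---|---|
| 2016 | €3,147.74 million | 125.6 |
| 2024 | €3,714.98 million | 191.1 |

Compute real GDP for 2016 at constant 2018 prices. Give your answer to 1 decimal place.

€2,506.2 million

Real GDP = Nominal / (implicit price deflator/100) = 3147.74 / 1.256 = 2506.16.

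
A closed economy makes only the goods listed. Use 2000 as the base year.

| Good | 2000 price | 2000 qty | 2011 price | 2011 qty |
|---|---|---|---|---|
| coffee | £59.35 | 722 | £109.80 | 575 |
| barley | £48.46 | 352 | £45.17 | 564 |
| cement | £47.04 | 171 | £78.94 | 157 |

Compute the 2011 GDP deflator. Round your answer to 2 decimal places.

146.72

Nominal GDP 2011 = 109.80·575 + 45.17·564 + 78.94·157 = 101004.46.
Real GDP 2011 (at 2000 prices) = 59.35·575 + 48.46·564 + 47.04·157 = 68842.97.
Deflator = Nominal/Real × 100 = 101004.46/68842.97 × 100 = 146.717.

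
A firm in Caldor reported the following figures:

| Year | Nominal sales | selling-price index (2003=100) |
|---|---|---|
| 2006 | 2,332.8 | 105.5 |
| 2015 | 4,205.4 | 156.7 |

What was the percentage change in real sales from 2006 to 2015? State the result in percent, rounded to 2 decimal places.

21.37%

Deflate each year: 2006 → 2332.8/1.055 = 2211.18; 2015 → 4205.4/1.567 = 2683.73.
So real sales changed by 2683.73/2211.18 − 1 = 0.2137, i.e. 21.37%.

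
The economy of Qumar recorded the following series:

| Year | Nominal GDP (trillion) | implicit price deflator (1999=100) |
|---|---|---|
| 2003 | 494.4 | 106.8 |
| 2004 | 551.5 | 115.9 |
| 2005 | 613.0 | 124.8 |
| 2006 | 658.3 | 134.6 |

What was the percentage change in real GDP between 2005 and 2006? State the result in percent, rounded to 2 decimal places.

Real GDP 2005 = 613.0/1.248 = 491.19.
Real GDP 2006 = 658.3/1.346 = 489.08.
Change = 489.08/491.19 − 1 = -0.0043.

-0.43%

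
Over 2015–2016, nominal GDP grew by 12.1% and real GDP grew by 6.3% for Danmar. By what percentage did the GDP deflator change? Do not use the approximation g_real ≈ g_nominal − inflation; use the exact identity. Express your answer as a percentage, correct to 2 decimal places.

5.46%

(1 + g_nom) = (1 + g_real)(1 + π), so π = 1.1210 / 1.0630 − 1 = 0.05456.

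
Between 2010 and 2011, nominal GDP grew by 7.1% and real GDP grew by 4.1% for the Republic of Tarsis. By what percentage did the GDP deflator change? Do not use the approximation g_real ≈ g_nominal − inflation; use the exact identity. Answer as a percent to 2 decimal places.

2.88%

(1 + g_nom) = (1 + g_real)(1 + π), so π = 1.0710 / 1.0410 − 1 = 0.02882.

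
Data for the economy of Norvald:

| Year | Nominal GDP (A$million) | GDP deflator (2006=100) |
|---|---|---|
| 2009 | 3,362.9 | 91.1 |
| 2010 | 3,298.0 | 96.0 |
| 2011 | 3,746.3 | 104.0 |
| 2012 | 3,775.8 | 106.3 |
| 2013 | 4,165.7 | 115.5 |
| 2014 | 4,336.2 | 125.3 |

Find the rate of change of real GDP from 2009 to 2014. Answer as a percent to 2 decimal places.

-6.25%

Real GDP 2009 = 3362.9/0.911 = 3691.44.
Real GDP 2014 = 4336.2/1.253 = 3460.65.
Change = 3460.65/3691.44 − 1 = -0.0625.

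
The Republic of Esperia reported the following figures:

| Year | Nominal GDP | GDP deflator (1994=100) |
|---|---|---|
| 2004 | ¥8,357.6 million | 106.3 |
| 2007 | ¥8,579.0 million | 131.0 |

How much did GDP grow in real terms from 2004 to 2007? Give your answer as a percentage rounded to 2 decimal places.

Deflate each year: 2004 → 8357.6/1.063 = 7862.28; 2007 → 8579.0/1.310 = 6548.85.
So real GDP changed by 6548.85/7862.28 − 1 = -0.1671, i.e. -16.71%.

-16.71%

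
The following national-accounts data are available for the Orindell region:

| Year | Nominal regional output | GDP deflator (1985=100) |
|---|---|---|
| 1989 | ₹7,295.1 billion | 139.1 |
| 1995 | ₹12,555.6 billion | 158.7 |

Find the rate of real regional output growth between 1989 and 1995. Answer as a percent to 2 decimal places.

50.85%

Deflate each year: 1989 → 7295.1/1.391 = 5244.50; 1995 → 12555.6/1.587 = 7911.53.
So real regional output changed by 7911.53/5244.50 − 1 = 0.5085, i.e. 50.85%.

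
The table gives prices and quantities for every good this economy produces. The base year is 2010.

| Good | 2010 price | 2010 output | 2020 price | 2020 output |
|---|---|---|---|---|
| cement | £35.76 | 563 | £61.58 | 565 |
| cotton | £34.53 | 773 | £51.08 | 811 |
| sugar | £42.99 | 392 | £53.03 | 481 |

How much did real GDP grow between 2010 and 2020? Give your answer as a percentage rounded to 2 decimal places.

8.18%

Real GDP 2010 = Nominal GDP 2010 = 35.76·563 + 34.53·773 + 42.99·392 = 63676.65.
Real GDP 2020 (at 2010 prices) = 35.76·565 + 34.53·811 + 42.99·481 = 68886.42.
Real growth = 68886.42/63676.65 − 1 = 0.0818.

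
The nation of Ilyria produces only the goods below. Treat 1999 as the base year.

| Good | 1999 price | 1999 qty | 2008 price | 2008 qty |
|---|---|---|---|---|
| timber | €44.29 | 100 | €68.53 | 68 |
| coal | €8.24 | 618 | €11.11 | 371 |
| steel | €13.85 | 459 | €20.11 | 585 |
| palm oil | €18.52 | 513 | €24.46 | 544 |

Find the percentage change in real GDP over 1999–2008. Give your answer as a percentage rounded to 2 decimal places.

Real GDP 1999 = Nominal GDP 1999 = 44.29·100 + 8.24·618 + 13.85·459 + 18.52·513 = 25379.23.
Real GDP 2008 (at 1999 prices) = 44.29·68 + 8.24·371 + 13.85·585 + 18.52·544 = 24245.89.
Real growth = 24245.89/25379.23 − 1 = -0.0447.

-4.47%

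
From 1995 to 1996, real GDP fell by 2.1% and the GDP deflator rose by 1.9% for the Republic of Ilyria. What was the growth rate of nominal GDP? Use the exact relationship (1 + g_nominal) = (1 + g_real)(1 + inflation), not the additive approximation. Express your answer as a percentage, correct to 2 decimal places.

(1 + g_nom) = (1 + g_real)(1 + π) = 0.9790 × 1.0190 = 0.99760.

-0.24%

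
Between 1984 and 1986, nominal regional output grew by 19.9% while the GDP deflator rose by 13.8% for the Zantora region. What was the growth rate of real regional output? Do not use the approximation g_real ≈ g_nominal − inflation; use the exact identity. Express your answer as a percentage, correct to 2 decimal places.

(1 + g_nom) = (1 + g_real)(1 + π), so g_real = 1.1990 / 1.1380 − 1 = 0.05360.

5.36%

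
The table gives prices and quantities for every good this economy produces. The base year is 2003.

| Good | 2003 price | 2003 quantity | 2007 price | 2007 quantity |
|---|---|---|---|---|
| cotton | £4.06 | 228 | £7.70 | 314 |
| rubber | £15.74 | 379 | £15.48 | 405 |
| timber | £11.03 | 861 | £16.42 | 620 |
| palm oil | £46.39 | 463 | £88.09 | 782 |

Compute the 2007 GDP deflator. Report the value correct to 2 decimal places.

Nominal GDP 2007 = 7.70·314 + 15.48·405 + 16.42·620 + 88.09·782 = 87753.98.
Real GDP 2007 (at 2003 prices) = 4.06·314 + 15.74·405 + 11.03·620 + 46.39·782 = 50765.12.
Deflator = Nominal/Real × 100 = 87753.98/50765.12 × 100 = 172.863.

172.86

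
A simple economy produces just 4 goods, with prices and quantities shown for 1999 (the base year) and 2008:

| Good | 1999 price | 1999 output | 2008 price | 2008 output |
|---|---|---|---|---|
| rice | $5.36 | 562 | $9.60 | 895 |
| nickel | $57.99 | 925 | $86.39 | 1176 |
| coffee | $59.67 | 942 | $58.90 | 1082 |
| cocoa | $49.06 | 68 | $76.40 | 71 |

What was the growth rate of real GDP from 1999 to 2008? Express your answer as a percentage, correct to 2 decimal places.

21.38%

Real GDP 1999 = Nominal GDP 1999 = 5.36·562 + 57.99·925 + 59.67·942 + 49.06·68 = 116198.29.
Real GDP 2008 (at 1999 prices) = 5.36·895 + 57.99·1176 + 59.67·1082 + 49.06·71 = 141039.64.
Real growth = 141039.64/116198.29 − 1 = 0.2138.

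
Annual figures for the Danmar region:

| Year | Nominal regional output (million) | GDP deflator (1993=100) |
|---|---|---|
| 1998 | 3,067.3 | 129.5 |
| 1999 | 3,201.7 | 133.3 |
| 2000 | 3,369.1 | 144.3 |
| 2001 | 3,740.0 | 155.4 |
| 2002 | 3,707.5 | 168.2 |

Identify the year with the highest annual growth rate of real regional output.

2001

1999: real = 3201.7/1.333 = 2401.88; growth vs 1998 (2368.57) = 1.41%.
2000: real = 3369.1/1.443 = 2334.79; growth vs 1999 (2401.88) = -2.79%.
2001: real = 3740.0/1.554 = 2406.69; growth vs 2000 (2334.79) = 3.08%.
2002: real = 3707.5/1.682 = 2204.22; growth vs 2001 (2406.69) = -8.41%.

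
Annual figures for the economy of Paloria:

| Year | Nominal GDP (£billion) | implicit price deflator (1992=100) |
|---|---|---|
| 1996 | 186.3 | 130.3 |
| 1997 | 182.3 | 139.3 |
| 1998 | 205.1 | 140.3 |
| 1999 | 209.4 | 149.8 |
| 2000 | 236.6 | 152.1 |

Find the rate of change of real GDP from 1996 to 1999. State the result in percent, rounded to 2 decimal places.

Real GDP 1996 = 186.3/1.303 = 142.98.
Real GDP 1999 = 209.4/1.498 = 139.79.
Change = 139.79/142.98 − 1 = -0.0223.

-2.23%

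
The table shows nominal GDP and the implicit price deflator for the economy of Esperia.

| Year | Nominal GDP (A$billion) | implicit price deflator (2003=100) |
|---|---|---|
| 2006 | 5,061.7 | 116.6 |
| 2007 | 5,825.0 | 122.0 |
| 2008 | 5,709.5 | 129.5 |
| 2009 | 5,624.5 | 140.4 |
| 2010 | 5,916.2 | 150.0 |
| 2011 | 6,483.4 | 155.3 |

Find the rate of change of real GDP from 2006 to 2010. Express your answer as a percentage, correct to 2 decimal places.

Real GDP 2006 = 5061.7/1.166 = 4341.08.
Real GDP 2010 = 5916.2/1.500 = 3944.13.
Change = 3944.13/4341.08 − 1 = -0.0914.

-9.14%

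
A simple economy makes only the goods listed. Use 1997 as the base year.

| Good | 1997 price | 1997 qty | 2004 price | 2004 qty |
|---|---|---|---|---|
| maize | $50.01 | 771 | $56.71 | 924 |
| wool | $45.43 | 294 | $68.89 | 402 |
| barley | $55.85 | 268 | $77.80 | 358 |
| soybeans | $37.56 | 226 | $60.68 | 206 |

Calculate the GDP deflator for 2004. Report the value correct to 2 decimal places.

Nominal GDP 2004 = 56.71·924 + 68.89·402 + 77.80·358 + 60.68·206 = 120446.30.
Real GDP 2004 (at 1997 prices) = 50.01·924 + 45.43·402 + 55.85·358 + 37.56·206 = 92203.76.
Deflator = Nominal/Real × 100 = 120446.30/92203.76 × 100 = 130.631.

130.63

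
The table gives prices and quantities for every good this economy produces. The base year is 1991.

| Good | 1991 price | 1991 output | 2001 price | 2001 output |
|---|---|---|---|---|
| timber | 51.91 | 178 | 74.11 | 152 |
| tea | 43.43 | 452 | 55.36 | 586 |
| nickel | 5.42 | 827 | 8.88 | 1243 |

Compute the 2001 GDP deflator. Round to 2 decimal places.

Nominal GDP 2001 = 74.11·152 + 55.36·586 + 8.88·1243 = 54743.52.
Real GDP 2001 (at 1991 prices) = 51.91·152 + 43.43·586 + 5.42·1243 = 40077.36.
Deflator = Nominal/Real × 100 = 54743.52/40077.36 × 100 = 136.595.

136.59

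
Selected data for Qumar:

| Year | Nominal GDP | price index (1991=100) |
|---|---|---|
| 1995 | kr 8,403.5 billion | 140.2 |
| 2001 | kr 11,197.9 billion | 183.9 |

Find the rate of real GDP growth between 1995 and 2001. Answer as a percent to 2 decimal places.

Real GDP 1995 = 8403.5 / 1.402 = 5993.94.
Real GDP 2001 = 11197.9 / 1.839 = 6089.12.
Real growth = 6089.12 / 5993.94 − 1 = 0.0159.

1.59%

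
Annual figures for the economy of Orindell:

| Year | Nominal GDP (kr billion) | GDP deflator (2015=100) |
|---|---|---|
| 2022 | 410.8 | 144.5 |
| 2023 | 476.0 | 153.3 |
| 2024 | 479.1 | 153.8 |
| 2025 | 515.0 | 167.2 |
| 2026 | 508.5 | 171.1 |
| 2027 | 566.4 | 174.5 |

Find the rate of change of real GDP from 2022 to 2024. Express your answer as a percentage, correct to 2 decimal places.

Real GDP 2022 = 410.8/1.445 = 284.29.
Real GDP 2024 = 479.1/1.538 = 311.51.
Change = 311.51/284.29 − 1 = 0.0957.

9.57%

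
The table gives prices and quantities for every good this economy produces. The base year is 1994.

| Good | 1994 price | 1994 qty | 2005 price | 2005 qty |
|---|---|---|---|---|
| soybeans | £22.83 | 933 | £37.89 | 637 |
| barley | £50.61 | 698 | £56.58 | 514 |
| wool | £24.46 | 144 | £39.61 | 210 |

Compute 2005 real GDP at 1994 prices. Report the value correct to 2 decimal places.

£45692.85

Real GDP 2005 = Σ (p_1994 × q_2005) = 22.83·637 + 50.61·514 + 24.46·210 = 45692.85.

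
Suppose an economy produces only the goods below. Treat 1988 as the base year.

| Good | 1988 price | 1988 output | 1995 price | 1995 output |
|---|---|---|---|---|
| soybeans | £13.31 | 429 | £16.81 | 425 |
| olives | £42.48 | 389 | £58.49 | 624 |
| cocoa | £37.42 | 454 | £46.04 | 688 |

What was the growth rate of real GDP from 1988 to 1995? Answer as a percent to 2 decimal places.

Real GDP 1988 = Nominal GDP 1988 = 13.31·429 + 42.48·389 + 37.42·454 = 39223.39.
Real GDP 1995 (at 1988 prices) = 13.31·425 + 42.48·624 + 37.42·688 = 57909.23.
Real growth = 57909.23/39223.39 − 1 = 0.4764.

47.64%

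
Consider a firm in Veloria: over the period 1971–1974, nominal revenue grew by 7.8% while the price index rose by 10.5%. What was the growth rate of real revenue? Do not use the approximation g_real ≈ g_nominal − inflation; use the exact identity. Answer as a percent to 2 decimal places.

-2.44%

(1 + g_nom) = (1 + g_real)(1 + π), so g_real = 1.0780 / 1.1050 − 1 = -0.02443.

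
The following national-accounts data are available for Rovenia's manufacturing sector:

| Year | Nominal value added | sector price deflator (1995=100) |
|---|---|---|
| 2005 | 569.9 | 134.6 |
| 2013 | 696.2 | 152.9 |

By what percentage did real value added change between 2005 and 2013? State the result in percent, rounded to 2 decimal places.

Real value added 2005 = 569.9 / 1.346 = 423.40.
Real value added 2013 = 696.2 / 1.529 = 455.33.
Real growth = 455.33 / 423.40 − 1 = 0.0754.

7.54%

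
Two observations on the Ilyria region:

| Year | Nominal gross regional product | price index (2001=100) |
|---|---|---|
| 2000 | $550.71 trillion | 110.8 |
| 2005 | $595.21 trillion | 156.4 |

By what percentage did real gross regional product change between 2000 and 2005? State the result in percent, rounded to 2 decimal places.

-23.43%

Deflate each year: 2000 → 550.71/1.108 = 497.03; 2005 → 595.21/1.564 = 380.57.
So real gross regional product changed by 380.57/497.03 − 1 = -0.2343, i.e. -23.43%.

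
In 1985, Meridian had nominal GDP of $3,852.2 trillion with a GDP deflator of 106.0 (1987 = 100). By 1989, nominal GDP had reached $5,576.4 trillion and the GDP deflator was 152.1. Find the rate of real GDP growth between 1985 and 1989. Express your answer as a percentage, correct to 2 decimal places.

Real GDP 1985 = 3852.2 / 1.060 = 3634.15.
Real GDP 1989 = 5576.4 / 1.521 = 3666.27.
Real growth = 3666.27 / 3634.15 − 1 = 0.0088.

0.88%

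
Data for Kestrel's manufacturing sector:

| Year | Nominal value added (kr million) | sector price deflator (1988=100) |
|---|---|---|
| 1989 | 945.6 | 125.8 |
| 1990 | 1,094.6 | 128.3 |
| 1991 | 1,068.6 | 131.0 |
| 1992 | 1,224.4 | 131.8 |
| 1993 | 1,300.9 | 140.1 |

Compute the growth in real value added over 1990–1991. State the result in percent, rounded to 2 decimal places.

Real value added 1990 = 1094.6/1.283 = 853.16.
Real value added 1991 = 1068.6/1.310 = 815.73.
Change = 815.73/853.16 − 1 = -0.0439.

-4.39%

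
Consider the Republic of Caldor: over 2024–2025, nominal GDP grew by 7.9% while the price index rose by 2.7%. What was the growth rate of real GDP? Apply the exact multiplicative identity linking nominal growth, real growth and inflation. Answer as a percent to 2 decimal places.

(1 + g_nom) = (1 + g_real)(1 + π), so g_real = 1.0790 / 1.0270 − 1 = 0.05063.

5.06%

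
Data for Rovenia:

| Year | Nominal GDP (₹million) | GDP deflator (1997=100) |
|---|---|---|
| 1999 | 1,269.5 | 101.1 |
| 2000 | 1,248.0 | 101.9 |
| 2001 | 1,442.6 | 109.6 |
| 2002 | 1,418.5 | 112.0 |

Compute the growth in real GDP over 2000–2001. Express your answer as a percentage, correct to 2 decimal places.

Real GDP 2000 = 1248.0/1.019 = 1224.73.
Real GDP 2001 = 1442.6/1.096 = 1316.24.
Change = 1316.24/1224.73 − 1 = 0.0747.

7.47%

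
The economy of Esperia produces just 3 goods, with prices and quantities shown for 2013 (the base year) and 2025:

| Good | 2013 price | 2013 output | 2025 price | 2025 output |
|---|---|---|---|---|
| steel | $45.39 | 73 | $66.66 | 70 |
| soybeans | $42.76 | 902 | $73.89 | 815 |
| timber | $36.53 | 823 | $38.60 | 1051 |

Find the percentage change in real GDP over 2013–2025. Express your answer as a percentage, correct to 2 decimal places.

Real GDP 2013 = Nominal GDP 2013 = 45.39·73 + 42.76·902 + 36.53·823 = 71947.18.
Real GDP 2025 (at 2013 prices) = 45.39·70 + 42.76·815 + 36.53·1051 = 76419.73.
Real growth = 76419.73/71947.18 − 1 = 0.0622.

6.22%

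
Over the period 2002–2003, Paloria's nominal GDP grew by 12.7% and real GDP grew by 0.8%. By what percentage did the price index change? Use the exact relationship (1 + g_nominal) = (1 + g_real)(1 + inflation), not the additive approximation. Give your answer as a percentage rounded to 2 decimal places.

11.81%

(1 + g_nom) = (1 + g_real)(1 + π), so π = 1.1270 / 1.0080 − 1 = 0.11806.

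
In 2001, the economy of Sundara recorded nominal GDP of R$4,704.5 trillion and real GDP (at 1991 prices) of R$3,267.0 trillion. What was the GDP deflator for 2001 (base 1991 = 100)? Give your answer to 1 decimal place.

GDP deflator = (Nominal / Real) × 100 = 4704.5 / 3267.0 × 100 = 144.00.

144.0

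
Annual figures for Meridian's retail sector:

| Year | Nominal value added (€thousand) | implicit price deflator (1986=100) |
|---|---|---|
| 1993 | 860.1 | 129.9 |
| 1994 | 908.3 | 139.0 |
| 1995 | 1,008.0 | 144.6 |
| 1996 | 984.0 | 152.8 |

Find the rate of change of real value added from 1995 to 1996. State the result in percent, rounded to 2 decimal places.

-7.62%

Real value added 1995 = 1008.0/1.446 = 697.10.
Real value added 1996 = 984.0/1.528 = 643.98.
Change = 643.98/697.10 − 1 = -0.0762.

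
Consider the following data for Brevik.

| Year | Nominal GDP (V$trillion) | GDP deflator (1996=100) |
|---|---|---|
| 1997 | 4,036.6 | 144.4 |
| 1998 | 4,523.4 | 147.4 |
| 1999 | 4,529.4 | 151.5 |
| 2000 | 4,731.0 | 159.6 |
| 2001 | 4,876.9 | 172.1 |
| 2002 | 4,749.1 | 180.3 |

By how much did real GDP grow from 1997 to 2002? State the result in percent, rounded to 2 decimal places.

Real GDP 1997 = 4036.6/1.444 = 2795.43.
Real GDP 2002 = 4749.1/1.803 = 2634.00.
Change = 2634.00/2795.43 − 1 = -0.0577.

-5.77%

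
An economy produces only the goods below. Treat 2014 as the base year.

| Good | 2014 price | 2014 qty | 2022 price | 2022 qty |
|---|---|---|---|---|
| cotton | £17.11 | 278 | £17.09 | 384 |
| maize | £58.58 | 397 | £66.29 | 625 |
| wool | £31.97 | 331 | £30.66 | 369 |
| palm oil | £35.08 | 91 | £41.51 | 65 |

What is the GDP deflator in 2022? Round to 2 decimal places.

108.29

Nominal GDP 2022 = 17.09·384 + 66.29·625 + 30.66·369 + 41.51·65 = 62005.50.
Real GDP 2022 (at 2014 prices) = 17.11·384 + 58.58·625 + 31.97·369 + 35.08·65 = 57259.87.
Deflator = Nominal/Real × 100 = 62005.50/57259.87 × 100 = 108.288.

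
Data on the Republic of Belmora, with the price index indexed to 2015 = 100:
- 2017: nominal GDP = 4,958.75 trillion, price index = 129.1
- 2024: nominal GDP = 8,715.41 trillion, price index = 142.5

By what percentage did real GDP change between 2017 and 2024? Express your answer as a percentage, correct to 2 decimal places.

59.23%

Real GDP 2017 = 4958.75 / 1.291 = 3841.01.
Real GDP 2024 = 8715.41 / 1.425 = 6116.08.
Real growth = 6116.08 / 3841.01 − 1 = 0.5923.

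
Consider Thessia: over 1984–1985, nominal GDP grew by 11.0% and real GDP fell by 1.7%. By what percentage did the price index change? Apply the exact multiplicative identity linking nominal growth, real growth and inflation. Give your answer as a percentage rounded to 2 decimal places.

(1 + g_nom) = (1 + g_real)(1 + π), so π = 1.1100 / 0.9830 − 1 = 0.12920.

12.92%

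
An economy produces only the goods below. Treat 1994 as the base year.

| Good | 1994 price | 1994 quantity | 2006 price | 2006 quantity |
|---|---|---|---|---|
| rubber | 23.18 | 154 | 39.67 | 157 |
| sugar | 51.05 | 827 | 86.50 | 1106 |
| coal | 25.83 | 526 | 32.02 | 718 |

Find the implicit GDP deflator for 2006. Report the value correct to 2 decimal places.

158.80

Nominal GDP 2006 = 39.67·157 + 86.50·1106 + 32.02·718 = 124887.55.
Real GDP 2006 (at 1994 prices) = 23.18·157 + 51.05·1106 + 25.83·718 = 78646.50.
Deflator = Nominal/Real × 100 = 124887.55/78646.50 × 100 = 158.796.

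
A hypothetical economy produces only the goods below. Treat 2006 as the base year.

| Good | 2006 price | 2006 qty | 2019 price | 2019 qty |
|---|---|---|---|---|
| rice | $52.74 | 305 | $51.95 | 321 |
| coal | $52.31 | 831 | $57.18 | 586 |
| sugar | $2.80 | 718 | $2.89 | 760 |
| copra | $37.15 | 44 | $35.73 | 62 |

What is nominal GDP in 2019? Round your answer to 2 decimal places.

Nominal GDP 2019 = Σ (p_2019 × q_2019) = 51.95·321 + 57.18·586 + 2.89·760 + 35.73·62 = 54595.09.

$54595.09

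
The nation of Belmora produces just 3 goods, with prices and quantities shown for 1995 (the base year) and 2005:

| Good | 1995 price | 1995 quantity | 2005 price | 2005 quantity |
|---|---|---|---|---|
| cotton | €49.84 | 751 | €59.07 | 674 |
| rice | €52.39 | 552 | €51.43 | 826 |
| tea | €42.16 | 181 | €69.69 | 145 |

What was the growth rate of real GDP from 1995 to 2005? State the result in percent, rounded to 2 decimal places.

12.16%

Real GDP 1995 = Nominal GDP 1995 = 49.84·751 + 52.39·552 + 42.16·181 = 73980.08.
Real GDP 2005 (at 1995 prices) = 49.84·674 + 52.39·826 + 42.16·145 = 82979.50.
Real growth = 82979.50/73980.08 − 1 = 0.1216.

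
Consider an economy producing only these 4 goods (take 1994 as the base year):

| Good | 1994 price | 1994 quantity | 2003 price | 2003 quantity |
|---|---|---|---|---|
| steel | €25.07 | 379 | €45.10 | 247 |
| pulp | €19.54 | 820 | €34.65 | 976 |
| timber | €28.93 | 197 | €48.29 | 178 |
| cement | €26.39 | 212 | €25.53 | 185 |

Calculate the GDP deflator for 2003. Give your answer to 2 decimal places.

Nominal GDP 2003 = 45.10·247 + 34.65·976 + 48.29·178 + 25.53·185 = 58276.77.
Real GDP 2003 (at 1994 prices) = 25.07·247 + 19.54·976 + 28.93·178 + 26.39·185 = 35295.02.
Deflator = Nominal/Real × 100 = 58276.77/35295.02 × 100 = 165.113.

165.11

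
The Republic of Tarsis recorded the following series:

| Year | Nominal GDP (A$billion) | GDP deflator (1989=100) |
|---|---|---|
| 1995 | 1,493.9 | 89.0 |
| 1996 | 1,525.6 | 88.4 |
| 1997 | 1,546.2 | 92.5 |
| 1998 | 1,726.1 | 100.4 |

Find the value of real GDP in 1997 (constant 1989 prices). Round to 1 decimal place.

Real GDP 1997 = 1546.2 / 0.925 = 1671.57.

A$1,671.6 billion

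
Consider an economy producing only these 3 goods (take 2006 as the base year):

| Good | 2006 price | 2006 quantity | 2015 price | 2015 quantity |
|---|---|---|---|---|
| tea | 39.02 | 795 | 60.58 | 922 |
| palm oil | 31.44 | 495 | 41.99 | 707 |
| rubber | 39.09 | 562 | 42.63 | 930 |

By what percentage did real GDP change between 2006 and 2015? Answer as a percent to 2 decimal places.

37.94%

Real GDP 2006 = Nominal GDP 2006 = 39.02·795 + 31.44·495 + 39.09·562 = 68552.28.
Real GDP 2015 (at 2006 prices) = 39.02·922 + 31.44·707 + 39.09·930 = 94558.22.
Real growth = 94558.22/68552.28 − 1 = 0.3794.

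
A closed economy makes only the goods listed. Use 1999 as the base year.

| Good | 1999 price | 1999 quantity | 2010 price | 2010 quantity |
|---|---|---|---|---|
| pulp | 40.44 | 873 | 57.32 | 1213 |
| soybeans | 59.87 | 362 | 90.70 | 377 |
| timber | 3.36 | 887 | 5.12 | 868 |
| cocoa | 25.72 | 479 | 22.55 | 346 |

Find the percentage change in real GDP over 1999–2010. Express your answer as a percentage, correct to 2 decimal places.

15.44%

Real GDP 1999 = Nominal GDP 1999 = 40.44·873 + 59.87·362 + 3.36·887 + 25.72·479 = 72277.26.
Real GDP 2010 (at 1999 prices) = 40.44·1213 + 59.87·377 + 3.36·868 + 25.72·346 = 83440.31.
Real growth = 83440.31/72277.26 − 1 = 0.1544.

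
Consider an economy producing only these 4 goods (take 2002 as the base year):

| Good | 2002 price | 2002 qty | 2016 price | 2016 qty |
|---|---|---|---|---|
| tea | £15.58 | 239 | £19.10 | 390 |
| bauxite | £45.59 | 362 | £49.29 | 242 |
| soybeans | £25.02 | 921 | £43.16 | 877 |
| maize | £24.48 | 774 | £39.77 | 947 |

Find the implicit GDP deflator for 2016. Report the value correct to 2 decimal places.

152.47

Nominal GDP 2016 = 19.10·390 + 49.29·242 + 43.16·877 + 39.77·947 = 94890.69.
Real GDP 2016 (at 2002 prices) = 15.58·390 + 45.59·242 + 25.02·877 + 24.48·947 = 62234.08.
Deflator = Nominal/Real × 100 = 94890.69/62234.08 × 100 = 152.474.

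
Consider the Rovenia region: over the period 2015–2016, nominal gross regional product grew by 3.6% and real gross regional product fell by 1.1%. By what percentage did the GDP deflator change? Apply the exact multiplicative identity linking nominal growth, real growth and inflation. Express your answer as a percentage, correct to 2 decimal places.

4.75%

(1 + g_nom) = (1 + g_real)(1 + π), so π = 1.0360 / 0.9890 − 1 = 0.04752.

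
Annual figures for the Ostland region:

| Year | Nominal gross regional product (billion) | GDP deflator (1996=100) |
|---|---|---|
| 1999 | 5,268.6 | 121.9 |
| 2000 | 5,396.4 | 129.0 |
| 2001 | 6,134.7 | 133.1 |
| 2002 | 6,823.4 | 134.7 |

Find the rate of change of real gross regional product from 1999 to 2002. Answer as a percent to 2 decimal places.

17.20%

Real gross regional product 1999 = 5268.6/1.219 = 4322.07.
Real gross regional product 2002 = 6823.4/1.347 = 5065.63.
Change = 5065.63/4322.07 − 1 = 0.1720.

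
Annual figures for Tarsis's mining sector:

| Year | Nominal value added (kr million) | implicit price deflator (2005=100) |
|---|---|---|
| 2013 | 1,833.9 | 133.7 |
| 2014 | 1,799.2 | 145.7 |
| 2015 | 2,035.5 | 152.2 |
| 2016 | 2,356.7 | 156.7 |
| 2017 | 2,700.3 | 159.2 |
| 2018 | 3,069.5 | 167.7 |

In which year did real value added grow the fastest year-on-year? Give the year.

2014: real = 1799.2/1.457 = 1234.87; growth vs 2013 (1371.65) = -9.97%.
2015: real = 2035.5/1.522 = 1337.39; growth vs 2014 (1234.87) = 8.30%.
2016: real = 2356.7/1.567 = 1503.96; growth vs 2015 (1337.39) = 12.45%.
2017: real = 2700.3/1.592 = 1696.17; growth vs 2016 (1503.96) = 12.78%.
2018: real = 3069.5/1.677 = 1830.35; growth vs 2017 (1696.17) = 7.91%.

2017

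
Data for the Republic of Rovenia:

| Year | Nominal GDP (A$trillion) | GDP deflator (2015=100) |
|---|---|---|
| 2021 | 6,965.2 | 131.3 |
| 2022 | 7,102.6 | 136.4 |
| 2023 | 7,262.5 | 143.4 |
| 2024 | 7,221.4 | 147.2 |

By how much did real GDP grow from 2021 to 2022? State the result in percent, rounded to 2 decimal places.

Real GDP 2021 = 6965.2/1.313 = 5304.80.
Real GDP 2022 = 7102.6/1.364 = 5207.18.
Change = 5207.18/5304.80 − 1 = -0.0184.

-1.84%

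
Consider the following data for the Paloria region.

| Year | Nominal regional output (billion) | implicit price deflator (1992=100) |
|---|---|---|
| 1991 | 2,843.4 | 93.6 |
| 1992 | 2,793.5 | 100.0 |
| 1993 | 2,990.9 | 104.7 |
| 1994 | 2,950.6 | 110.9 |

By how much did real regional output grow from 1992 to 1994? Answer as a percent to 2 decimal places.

-4.76%

Real regional output 1992 = 2793.5/1.000 = 2793.50.
Real regional output 1994 = 2950.6/1.109 = 2660.60.
Change = 2660.60/2793.50 − 1 = -0.0476.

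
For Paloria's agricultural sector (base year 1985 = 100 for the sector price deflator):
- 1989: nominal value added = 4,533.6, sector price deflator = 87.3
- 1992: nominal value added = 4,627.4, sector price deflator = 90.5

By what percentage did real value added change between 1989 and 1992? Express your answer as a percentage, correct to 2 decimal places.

Real value added 1989 = 4533.6 / 0.873 = 5193.13.
Real value added 1992 = 4627.4 / 0.905 = 5113.15.
Real growth = 5113.15 / 5193.13 − 1 = -0.0154.

-1.54%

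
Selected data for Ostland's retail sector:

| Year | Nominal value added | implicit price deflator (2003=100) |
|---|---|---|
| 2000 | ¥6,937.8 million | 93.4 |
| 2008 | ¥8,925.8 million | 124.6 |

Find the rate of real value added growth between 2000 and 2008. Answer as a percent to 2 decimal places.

-3.56%

Deflate each year: 2000 → 6937.8/0.934 = 7428.05; 2008 → 8925.8/1.246 = 7163.56.
So real value added changed by 7163.56/7428.05 − 1 = -0.0356, i.e. -3.56%.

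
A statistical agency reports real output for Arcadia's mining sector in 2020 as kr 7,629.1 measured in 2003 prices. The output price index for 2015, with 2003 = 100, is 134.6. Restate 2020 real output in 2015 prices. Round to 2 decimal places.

kr 10,268.77

Real output in 2015 prices = Real output in 2003 prices × (P_2015/P_2003) = 7629.1 × 1.346 = 10268.77.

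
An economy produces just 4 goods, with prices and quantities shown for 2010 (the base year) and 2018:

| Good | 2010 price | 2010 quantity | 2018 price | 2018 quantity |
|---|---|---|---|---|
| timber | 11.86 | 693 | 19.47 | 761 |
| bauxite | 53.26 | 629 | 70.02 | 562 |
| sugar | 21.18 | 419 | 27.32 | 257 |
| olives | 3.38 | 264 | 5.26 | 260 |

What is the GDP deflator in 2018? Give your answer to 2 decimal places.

Nominal GDP 2018 = 19.47·761 + 70.02·562 + 27.32·257 + 5.26·260 = 62556.75.
Real GDP 2018 (at 2010 prices) = 11.86·761 + 53.26·562 + 21.18·257 + 3.38·260 = 45279.64.
Deflator = Nominal/Real × 100 = 62556.75/45279.64 × 100 = 138.156.

138.16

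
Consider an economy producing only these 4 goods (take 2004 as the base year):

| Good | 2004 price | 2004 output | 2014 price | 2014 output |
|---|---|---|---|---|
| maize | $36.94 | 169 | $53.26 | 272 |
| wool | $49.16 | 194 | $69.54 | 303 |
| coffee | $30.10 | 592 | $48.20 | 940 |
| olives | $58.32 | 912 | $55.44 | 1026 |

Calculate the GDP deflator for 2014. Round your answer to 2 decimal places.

Nominal GDP 2014 = 53.26·272 + 69.54·303 + 48.20·940 + 55.44·1026 = 137746.78.
Real GDP 2014 (at 2004 prices) = 36.94·272 + 49.16·303 + 30.10·940 + 58.32·1026 = 113073.48.
Deflator = Nominal/Real × 100 = 137746.78/113073.48 × 100 = 121.821.

121.82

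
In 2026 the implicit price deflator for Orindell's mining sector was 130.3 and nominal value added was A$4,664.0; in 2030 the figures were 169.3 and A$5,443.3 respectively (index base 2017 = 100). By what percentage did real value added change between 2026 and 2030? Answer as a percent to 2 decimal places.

-10.18%

Deflate each year: 2026 → 4664.0/1.303 = 3579.43; 2030 → 5443.3/1.693 = 3215.18.
So real value added changed by 3215.18/3579.43 − 1 = -0.1018, i.e. -10.18%.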